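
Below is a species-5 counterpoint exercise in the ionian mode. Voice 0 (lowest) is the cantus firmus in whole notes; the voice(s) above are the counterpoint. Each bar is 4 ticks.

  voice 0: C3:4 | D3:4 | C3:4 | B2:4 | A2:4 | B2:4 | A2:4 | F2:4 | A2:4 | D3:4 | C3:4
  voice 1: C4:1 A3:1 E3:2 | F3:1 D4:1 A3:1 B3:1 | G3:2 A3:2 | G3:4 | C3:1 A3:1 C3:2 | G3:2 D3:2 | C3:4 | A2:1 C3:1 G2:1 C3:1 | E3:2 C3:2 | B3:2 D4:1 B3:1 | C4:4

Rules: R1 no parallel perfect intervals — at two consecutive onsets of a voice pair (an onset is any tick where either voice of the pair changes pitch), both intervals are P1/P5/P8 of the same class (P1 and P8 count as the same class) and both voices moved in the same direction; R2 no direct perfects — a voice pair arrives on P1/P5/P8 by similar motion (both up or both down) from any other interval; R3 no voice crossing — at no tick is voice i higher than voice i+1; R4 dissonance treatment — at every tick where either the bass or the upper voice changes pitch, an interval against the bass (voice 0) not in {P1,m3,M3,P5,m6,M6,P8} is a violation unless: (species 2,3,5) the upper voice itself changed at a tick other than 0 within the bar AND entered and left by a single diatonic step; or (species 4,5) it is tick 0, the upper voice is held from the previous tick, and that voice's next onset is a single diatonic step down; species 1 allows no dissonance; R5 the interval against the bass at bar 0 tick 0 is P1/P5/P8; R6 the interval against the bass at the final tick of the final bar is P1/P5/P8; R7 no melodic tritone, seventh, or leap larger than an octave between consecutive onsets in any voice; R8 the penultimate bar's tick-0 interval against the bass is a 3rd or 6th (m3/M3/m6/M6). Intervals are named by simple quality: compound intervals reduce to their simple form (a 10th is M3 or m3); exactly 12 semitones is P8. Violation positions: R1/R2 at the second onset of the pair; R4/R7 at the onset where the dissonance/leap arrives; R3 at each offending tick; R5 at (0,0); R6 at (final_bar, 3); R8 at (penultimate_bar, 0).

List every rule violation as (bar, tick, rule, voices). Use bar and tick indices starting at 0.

(2, 0, R2, (0, 1))
(7, 2, R4, (0, 1))
(8, 0, R1, (0, 1))
(9, 0, R7, (1,))

bar 0: v0=C3 v1=C4 downbeat P8
bar 1: v0=D3 v1=F3 downbeat m3
bar 2: v0=C3 v1=G3 downbeat P5
bar 3: v0=B2 v1=G3 downbeat m6
bar 4: v0=A2 v1=C3 downbeat m3
bar 5: v0=B2 v1=G3 downbeat m6
bar 6: v0=A2 v1=C3 downbeat m3
bar 7: v0=F2 v1=A2 downbeat M3
bar 8: v0=A2 v1=E3 downbeat P5
bar 9: v0=D3 v1=B3 downbeat M6
bar 10: v0=C3 v1=C4 downbeat P8
  -> R2 @ bar 2 tick 0 v(0, 1): D3/B3 M6 -> C3/G3 P5 similar
  -> R4 @ bar 7 tick 2 v(0, 1): F2/G2 M2 untreated
  -> R1 @ bar 8 tick 0 v(0, 1): F2/C3 P5 -> A2/E3 P5 similar
  -> R7 @ bar 9 tick 0 v(1,): C3->B3 leap 11st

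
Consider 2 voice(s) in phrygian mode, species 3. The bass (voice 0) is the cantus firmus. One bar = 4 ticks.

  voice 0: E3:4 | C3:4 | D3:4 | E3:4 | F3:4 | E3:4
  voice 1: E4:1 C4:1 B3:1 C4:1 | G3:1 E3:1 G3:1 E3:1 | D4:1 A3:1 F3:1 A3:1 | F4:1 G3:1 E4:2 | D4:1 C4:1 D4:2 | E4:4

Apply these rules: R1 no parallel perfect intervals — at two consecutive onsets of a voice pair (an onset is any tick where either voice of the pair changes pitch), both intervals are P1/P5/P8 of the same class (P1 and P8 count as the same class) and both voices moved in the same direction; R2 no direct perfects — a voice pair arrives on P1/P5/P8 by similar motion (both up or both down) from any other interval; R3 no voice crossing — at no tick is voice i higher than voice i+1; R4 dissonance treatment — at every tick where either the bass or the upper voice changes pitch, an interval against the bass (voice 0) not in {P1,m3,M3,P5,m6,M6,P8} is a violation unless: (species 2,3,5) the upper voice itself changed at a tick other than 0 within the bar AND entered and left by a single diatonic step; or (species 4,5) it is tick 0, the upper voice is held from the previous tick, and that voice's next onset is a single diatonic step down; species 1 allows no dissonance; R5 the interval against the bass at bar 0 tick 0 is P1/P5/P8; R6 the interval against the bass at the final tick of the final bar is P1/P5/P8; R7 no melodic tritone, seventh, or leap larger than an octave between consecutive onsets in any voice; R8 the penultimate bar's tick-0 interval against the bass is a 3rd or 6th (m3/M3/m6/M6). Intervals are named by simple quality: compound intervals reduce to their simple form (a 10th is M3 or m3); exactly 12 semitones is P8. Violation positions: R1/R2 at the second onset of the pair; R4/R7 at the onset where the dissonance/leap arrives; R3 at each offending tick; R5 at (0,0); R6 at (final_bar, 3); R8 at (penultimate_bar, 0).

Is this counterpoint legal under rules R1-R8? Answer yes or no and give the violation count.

bar 0: v0=E3 v1=E4 (P8)
bar 1: v0=C3 v1=G3 (P5)
bar 2: v0=D3 v1=D4 (P8)
bar 3: v0=E3 v1=F4 (m2)
bar 4: v0=F3 v1=D4 (M6)
bar 5: v0=E3 v1=E4 (P8)
  R2 @ bar1.0: E3/C4 m6 -> C3/G3 P5 similar
  R2 @ bar2.0: C3/E3 M3 -> D3/D4 P8 similar
  R7 @ bar2.0: E3->D4 leap 10st
  R4 @ bar3.0: E3/F4 m2 untreated
  R7 @ bar3.1: F4->G3 leap 10st

No (5 violations)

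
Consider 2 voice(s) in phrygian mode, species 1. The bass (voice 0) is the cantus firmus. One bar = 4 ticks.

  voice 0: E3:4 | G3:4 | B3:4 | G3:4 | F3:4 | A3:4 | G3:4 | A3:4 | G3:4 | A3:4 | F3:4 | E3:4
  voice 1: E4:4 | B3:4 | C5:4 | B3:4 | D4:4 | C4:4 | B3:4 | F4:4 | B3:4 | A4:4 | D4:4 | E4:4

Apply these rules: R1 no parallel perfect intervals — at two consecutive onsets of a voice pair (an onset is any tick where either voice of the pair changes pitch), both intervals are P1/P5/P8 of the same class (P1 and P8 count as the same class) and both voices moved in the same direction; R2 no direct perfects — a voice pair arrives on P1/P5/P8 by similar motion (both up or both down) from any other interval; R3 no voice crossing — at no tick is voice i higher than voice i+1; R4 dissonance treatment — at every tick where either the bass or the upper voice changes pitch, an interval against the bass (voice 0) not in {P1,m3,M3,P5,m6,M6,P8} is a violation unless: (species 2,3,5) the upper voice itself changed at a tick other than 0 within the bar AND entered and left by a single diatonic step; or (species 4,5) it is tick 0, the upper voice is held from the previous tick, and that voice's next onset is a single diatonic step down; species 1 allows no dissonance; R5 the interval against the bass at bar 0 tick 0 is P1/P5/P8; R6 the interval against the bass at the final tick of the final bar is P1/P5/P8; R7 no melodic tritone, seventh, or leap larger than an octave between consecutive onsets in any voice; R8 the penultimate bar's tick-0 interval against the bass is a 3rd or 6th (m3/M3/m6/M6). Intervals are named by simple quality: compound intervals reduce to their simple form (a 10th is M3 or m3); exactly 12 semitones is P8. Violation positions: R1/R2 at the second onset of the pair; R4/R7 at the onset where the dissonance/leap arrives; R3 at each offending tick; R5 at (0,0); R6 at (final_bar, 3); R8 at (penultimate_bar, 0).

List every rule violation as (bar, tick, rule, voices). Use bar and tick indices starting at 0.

bar 0: v0=E3 v1=E4 downbeat P8
bar 1: v0=G3 v1=B3 downbeat M3
bar 2: v0=B3 v1=C5 downbeat m2
bar 3: v0=G3 v1=B3 downbeat M3
bar 4: v0=F3 v1=D4 downbeat M6
bar 5: v0=A3 v1=C4 downbeat m3
bar 6: v0=G3 v1=B3 downbeat M3
bar 7: v0=A3 v1=F4 downbeat m6
bar 8: v0=G3 v1=B3 downbeat M3
bar 9: v0=A3 v1=A4 downbeat P8
bar 10: v0=F3 v1=D4 downbeat M6
bar 11: v0=E3 v1=E4 downbeat P8
  -> R4 @ bar 2 tick 0 v(0, 1): B3/C5 m2 untreated
  -> R7 @ bar 2 tick 0 v(1,): B3->C5 leap 13st
  -> R7 @ bar 3 tick 0 v(1,): C5->B3 leap 13st
  -> R7 @ bar 7 tick 0 v(1,): B3->F4 leap 6st
  -> R7 @ bar 8 tick 0 v(1,): F4->B3 leap 6st
  -> R2 @ bar 9 tick 0 v(0, 1): G3/B3 M3 -> A3/A4 P8 similar
  -> R7 @ bar 9 tick 0 v(1,): B3->A4 leap 10st

(2, 0, R4, (0, 1))
(2, 0, R7, (1,))
(3, 0, R7, (1,))
(7, 0, R7, (1,))
(8, 0, R7, (1,))
(9, 0, R2, (0, 1))
(9, 0, R7, (1,))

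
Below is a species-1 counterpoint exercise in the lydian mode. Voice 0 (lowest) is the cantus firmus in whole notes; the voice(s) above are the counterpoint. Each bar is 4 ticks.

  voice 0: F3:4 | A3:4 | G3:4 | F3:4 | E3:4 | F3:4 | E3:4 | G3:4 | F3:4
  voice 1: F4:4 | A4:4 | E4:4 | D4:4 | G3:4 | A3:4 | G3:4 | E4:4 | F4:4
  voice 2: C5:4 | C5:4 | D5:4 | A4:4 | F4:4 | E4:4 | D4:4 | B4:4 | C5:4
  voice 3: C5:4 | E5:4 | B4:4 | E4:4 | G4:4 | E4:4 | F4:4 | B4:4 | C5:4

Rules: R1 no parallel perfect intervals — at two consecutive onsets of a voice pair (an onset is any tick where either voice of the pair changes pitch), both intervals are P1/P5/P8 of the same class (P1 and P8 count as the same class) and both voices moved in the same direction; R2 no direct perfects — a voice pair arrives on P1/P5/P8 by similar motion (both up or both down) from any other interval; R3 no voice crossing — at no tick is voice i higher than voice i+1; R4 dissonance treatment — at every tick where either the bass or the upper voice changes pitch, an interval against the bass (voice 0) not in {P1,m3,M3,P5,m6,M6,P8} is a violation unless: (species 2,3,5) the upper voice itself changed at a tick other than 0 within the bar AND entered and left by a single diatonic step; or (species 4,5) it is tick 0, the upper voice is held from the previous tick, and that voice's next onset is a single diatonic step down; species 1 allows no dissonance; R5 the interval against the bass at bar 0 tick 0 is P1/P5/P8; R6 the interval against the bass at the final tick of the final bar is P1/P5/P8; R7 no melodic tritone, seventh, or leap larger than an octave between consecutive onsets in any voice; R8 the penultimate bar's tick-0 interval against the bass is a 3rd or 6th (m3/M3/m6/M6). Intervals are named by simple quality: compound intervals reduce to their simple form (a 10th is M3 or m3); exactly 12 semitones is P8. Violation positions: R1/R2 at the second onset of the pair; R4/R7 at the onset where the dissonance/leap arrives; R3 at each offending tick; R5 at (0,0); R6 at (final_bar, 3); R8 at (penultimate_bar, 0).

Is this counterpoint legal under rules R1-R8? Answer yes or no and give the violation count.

No (28 violations)

bar 0: v0=F3 v1=F4 v2=C5 v3=C5 (P5)
bar 1: v0=A3 v1=A4 v2=C5 v3=E5 (P5)
bar 2: v0=G3 v1=E4 v2=D5 v3=B4 (M3)
bar 3: v0=F3 v1=D4 v2=A4 v3=E4 (M7)
bar 4: v0=E3 v1=G3 v2=F4 v3=G4 (m3)
bar 5: v0=F3 v1=A3 v2=E4 v3=E4 (M7)
bar 6: v0=E3 v1=G3 v2=D4 v3=F4 (m2)
bar 7: v0=G3 v1=E4 v2=B4 v3=B4 (M3)
bar 8: v0=F3 v1=F4 v2=C5 v3=C5 (P5)
  R1 @ bar1.0: F3/F4 P8 -> A3/A4 P8 similar
  R1 @ bar1.0: F3/C5 P5 -> A3/E5 P5 similar
  R1 @ bar1.0: F4/C5 P5 -> A4/E5 P5 similar
  R1 @ bar2.0: A4/E5 P5 -> E4/B4 P5 similar
  R3 @ bar2.0: D5 above B4
  R3 @ bar2.1: D5 above B4
  R3 @ bar2.2: D5 above B4
  R3 @ bar2.3: D5 above B4
  R2 @ bar3.0: E4/D5 m7 -> D4/A4 P5 similar
  R3 @ bar3.0: A4 above E4
  R4 @ bar3.0: F3/E4 M7 untreated
  R3 @ bar3.1: A4 above E4
  R3 @ bar3.2: A4 above E4
  R3 @ bar3.3: A4 above E4
  R4 @ bar4.0: E3/F4 m2 untreated
  R2 @ bar5.0: F4/G4 M2 -> E4/E4 P1 similar
  R4 @ bar5.0: F3/E4 M7 untreated
  R4 @ bar5.0: F3/E4 M7 untreated
  R1 @ bar6.0: A3/E4 P5 -> G3/D4 P5 similar
  R4 @ bar6.0: E3/D4 m7 untreated
  R4 @ bar6.0: E3/F4 m2 untreated
  R1 @ bar7.0: G3/D4 P5 -> E4/B4 P5 similar
  R2 @ bar7.0: G3/F4 m7 -> E4/B4 P5 similar
  R2 @ bar7.0: D4/F4 m3 -> B4/B4 P1 similar
  R7 @ bar7.0: F4->B4 leap 6st
  R1 @ bar8.0: E4/B4 P5 -> F4/C5 P5 similar
  R1 @ bar8.0: E4/B4 P5 -> F4/C5 P5 similar
  R1 @ bar8.0: B4/B4 P1 -> C5/C5 P1 similar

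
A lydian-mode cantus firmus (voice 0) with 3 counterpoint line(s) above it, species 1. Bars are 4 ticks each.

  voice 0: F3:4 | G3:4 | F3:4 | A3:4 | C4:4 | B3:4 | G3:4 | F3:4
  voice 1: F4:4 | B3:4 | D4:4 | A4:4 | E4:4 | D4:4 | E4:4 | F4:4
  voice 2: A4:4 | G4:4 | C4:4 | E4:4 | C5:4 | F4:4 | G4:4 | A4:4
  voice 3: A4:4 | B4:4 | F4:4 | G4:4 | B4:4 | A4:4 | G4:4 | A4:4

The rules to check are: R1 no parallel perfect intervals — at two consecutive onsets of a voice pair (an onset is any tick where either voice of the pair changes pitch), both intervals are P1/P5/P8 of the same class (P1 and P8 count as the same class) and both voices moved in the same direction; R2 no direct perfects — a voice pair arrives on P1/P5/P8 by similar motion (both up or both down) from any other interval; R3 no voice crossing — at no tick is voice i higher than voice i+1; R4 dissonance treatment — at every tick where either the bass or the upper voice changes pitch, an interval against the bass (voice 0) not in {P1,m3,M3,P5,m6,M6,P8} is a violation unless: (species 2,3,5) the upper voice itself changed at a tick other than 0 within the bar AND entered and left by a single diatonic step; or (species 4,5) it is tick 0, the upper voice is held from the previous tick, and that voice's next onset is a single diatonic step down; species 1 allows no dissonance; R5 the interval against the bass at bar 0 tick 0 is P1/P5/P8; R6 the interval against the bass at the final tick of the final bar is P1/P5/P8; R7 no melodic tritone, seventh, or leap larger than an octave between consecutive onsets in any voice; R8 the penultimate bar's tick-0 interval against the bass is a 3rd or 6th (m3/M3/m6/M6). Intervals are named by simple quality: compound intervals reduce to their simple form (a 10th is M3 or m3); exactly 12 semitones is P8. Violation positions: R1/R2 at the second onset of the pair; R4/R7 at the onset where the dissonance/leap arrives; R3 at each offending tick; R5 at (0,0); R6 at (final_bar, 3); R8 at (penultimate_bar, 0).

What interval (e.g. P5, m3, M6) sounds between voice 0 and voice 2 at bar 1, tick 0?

voice 0=G3 voice 2=G4 -> P8

P8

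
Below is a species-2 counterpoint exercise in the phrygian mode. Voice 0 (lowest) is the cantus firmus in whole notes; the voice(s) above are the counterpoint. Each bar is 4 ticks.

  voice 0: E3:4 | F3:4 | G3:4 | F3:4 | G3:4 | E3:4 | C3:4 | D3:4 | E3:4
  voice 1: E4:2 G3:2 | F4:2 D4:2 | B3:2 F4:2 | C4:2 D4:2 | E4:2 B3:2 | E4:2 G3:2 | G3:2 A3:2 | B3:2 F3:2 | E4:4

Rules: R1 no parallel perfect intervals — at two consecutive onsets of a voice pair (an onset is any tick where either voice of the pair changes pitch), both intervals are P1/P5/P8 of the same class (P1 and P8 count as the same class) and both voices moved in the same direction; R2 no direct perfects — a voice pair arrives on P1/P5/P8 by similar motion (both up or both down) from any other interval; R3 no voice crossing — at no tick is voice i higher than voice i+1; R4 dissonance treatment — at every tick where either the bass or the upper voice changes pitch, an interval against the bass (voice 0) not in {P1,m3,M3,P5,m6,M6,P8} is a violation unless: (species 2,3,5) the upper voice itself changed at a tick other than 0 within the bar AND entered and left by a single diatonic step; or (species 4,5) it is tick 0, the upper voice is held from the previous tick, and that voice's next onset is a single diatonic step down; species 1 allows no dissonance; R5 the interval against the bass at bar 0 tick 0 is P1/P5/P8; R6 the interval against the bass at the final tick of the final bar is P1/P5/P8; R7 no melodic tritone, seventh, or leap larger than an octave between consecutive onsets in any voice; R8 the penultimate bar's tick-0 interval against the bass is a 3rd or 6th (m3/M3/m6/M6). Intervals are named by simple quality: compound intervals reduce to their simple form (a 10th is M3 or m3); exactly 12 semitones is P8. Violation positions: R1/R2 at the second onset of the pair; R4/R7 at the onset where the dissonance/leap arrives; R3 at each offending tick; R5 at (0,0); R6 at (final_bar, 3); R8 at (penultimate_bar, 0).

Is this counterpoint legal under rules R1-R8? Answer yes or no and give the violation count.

bar 0: v0=E3 v1=E4 (P8)
bar 1: v0=F3 v1=F4 (P8)
bar 2: v0=G3 v1=B3 (M3)
bar 3: v0=F3 v1=C4 (P5)
bar 4: v0=G3 v1=E4 (M6)
bar 5: v0=E3 v1=E4 (P8)
bar 6: v0=C3 v1=G3 (P5)
bar 7: v0=D3 v1=B3 (M6)
bar 8: v0=E3 v1=E4 (P8)
  R2 @ bar1.0: E3/G3 m3 -> F3/F4 P8 similar
  R7 @ bar1.0: G3->F4 leap 10st
  R4 @ bar2.2: G3/F4 m7 untreated
  R7 @ bar2.2: B3->F4 leap 6st
  R2 @ bar3.0: G3/F4 m7 -> F3/C4 P5 similar
  R7 @ bar7.2: B3->F3 leap 6st
  R2 @ bar8.0: D3/F3 m3 -> E3/E4 P8 similar
  R7 @ bar8.0: F3->E4 leap 11st

No (8 violations)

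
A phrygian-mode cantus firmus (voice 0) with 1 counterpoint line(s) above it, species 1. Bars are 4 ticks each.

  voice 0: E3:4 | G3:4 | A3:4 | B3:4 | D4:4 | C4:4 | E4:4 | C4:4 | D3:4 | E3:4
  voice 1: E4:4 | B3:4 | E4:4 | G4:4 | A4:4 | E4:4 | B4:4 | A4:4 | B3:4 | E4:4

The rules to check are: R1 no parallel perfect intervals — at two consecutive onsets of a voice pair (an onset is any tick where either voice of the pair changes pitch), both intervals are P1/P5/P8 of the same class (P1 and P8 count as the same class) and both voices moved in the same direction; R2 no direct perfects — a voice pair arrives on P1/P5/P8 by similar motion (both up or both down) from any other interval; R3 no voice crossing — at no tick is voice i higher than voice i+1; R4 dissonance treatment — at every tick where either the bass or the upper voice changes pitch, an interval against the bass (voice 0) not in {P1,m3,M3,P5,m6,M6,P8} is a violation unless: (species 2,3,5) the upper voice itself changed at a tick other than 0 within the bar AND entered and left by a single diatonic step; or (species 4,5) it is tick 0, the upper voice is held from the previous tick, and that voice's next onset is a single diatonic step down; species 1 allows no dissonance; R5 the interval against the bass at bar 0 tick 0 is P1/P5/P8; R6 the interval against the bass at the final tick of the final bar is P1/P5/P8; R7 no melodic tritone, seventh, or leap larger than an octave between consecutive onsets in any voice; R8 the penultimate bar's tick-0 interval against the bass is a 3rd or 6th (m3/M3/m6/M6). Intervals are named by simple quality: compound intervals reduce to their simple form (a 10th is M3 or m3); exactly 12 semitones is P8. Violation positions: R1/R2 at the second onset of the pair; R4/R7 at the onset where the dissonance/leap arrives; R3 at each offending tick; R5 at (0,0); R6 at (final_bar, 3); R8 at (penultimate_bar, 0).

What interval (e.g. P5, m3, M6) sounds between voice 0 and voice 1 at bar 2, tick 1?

voice 0=A3 voice 1=E4 -> P5

P5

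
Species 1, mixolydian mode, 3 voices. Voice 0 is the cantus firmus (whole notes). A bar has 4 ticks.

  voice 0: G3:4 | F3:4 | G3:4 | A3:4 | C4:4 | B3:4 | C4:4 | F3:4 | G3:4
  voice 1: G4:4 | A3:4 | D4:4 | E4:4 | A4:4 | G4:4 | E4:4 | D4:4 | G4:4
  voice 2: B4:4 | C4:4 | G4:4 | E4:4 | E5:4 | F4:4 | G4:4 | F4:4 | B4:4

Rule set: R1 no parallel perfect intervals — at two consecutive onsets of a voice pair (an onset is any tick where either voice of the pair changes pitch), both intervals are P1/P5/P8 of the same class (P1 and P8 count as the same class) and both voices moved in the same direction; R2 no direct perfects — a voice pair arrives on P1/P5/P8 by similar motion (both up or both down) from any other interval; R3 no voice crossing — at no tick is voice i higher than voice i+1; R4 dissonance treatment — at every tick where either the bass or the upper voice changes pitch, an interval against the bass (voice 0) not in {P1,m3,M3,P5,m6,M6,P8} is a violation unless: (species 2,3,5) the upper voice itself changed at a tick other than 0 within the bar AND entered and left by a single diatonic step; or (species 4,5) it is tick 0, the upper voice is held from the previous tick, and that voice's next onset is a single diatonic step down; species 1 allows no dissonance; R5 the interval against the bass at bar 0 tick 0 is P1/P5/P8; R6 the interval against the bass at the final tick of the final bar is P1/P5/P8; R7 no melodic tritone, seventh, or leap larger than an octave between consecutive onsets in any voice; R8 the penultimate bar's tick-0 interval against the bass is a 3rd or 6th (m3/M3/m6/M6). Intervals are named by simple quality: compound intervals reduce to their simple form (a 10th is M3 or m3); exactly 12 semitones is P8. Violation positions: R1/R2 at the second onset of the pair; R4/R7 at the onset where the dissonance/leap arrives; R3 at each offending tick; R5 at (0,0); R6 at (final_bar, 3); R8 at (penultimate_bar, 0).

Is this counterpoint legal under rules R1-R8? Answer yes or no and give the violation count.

No (20 violations)

bar 0: v0=G3 v1=G4 v2=B4 (M3)
bar 1: v0=F3 v1=A3 v2=C4 (P5)
bar 2: v0=G3 v1=D4 v2=G4 (P8)
bar 3: v0=A3 v1=E4 v2=E4 (P5)
bar 4: v0=C4 v1=A4 v2=E5 (M3)
bar 5: v0=B3 v1=G4 v2=F4 (TT)
bar 6: v0=C4 v1=E4 v2=G4 (P5)
bar 7: v0=F3 v1=D4 v2=F4 (P8)
bar 8: v0=G3 v1=G4 v2=B4 (M3)
  R5 @ bar0.0: opens on M3
  R2 @ bar1.0: G3/B4 M3 -> F3/C4 P5 similar
  R7 @ bar1.0: G4->A3 leap 10st
  R7 @ bar1.0: B4->C4 leap 11st
  R2 @ bar2.0: F3/A3 M3 -> G3/D4 P5 similar
  R2 @ bar2.0: F3/C4 P5 -> G3/G4 P8 similar
  R1 @ bar3.0: G3/D4 P5 -> A3/E4 P5 similar
  R2 @ bar4.0: E4/E4 P1 -> A4/E5 P5 similar
  R3 @ bar5.0: G4 above F4
  R4 @ bar5.0: B3/F4 TT untreated
  R7 @ bar5.0: E5->F4 leap 11st
  R3 @ bar5.1: G4 above F4
  R3 @ bar5.2: G4 above F4
  R3 @ bar5.3: G4 above F4
  R2 @ bar6.0: B3/F4 TT -> C4/G4 P5 similar
  R2 @ bar7.0: C4/G4 P5 -> F3/F4 P8 similar
  R8 @ bar7.0: penult P8 not 3rd/6th
  R2 @ bar8.0: F3/D4 M6 -> G3/G4 P8 similar
  R7 @ bar8.0: F4->B4 leap 6st
  R6 @ bar8.3: closes on M3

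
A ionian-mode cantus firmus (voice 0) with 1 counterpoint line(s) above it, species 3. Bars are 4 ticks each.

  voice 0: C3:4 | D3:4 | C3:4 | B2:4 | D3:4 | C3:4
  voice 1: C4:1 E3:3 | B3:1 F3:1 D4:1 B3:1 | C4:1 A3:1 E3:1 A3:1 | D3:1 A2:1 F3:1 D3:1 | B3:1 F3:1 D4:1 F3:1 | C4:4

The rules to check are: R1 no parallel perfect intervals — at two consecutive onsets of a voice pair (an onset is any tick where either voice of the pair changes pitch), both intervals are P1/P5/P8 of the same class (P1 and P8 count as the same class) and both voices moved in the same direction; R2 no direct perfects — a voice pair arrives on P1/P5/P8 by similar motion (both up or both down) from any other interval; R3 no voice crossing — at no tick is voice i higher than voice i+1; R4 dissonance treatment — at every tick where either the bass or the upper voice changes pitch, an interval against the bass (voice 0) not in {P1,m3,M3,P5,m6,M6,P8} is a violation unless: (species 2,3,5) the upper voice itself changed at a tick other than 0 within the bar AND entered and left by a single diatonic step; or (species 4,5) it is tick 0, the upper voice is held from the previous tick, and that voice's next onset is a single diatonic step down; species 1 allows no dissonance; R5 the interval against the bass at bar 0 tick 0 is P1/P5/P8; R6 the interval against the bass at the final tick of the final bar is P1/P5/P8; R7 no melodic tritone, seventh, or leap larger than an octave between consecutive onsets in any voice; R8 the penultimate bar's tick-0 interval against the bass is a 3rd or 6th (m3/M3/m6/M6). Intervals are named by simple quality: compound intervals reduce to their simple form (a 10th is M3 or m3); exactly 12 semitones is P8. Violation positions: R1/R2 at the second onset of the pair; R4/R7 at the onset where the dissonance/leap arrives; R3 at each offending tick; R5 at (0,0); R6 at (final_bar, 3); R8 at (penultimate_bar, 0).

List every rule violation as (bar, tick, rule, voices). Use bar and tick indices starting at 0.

bar 0: v0=C3 v1=C4 downbeat P8
bar 1: v0=D3 v1=B3 downbeat M6
bar 2: v0=C3 v1=C4 downbeat P8
bar 3: v0=B2 v1=D3 downbeat m3
bar 4: v0=D3 v1=B3 downbeat M6
bar 5: v0=C3 v1=C4 downbeat P8
  -> R7 @ bar 1 tick 1 v(1,): B3->F3 leap 6st
  -> R3 @ bar 3 tick 1 v(0, 1): B2 above A2
  -> R4 @ bar 3 tick 1 v(0, 1): B2/A2 M2 untreated
  -> R4 @ bar 3 tick 2 v(0, 1): B2/F3 TT untreated
  -> R7 @ bar 4 tick 1 v(1,): B3->F3 leap 6st

(1, 1, R7, (1,))
(3, 1, R3, (0, 1))
(3, 1, R4, (0, 1))
(3, 2, R4, (0, 1))
(4, 1, R7, (1,))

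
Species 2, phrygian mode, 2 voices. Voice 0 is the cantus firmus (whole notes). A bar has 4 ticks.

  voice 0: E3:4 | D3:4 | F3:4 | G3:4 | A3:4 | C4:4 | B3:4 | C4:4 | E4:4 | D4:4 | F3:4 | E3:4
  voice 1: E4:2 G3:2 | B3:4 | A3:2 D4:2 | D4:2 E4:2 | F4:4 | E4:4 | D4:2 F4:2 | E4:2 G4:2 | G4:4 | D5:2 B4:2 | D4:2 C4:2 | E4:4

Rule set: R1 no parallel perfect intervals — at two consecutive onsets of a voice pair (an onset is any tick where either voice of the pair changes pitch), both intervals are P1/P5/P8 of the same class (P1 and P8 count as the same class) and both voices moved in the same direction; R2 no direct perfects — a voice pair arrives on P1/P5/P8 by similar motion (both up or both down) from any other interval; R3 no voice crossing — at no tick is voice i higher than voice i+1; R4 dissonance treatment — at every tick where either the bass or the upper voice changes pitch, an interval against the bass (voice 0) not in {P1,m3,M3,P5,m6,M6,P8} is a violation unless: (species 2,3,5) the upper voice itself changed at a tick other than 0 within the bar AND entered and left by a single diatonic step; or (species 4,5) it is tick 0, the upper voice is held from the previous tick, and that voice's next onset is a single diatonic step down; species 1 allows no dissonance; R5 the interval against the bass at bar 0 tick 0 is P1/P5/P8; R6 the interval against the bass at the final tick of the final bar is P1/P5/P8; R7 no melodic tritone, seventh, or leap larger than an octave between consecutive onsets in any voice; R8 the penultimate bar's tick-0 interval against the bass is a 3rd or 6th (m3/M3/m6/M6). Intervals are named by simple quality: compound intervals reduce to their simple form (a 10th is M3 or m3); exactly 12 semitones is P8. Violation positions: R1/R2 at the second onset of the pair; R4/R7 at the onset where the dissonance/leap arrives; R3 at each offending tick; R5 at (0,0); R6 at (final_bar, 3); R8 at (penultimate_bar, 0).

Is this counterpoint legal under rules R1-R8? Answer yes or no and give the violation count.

bar 0: v0=E3 v1=E4 (P8)
bar 1: v0=D3 v1=B3 (M6)
bar 2: v0=F3 v1=A3 (M3)
bar 3: v0=G3 v1=D4 (P5)
bar 4: v0=A3 v1=F4 (m6)
bar 5: v0=C4 v1=E4 (M3)
bar 6: v0=B3 v1=D4 (m3)
bar 7: v0=C4 v1=E4 (M3)
bar 8: v0=E4 v1=G4 (m3)
bar 9: v0=D4 v1=D5 (P8)
bar 10: v0=F3 v1=D4 (M6)
bar 11: v0=E3 v1=E4 (P8)
  R4 @ bar6.2: B3/F4 TT untreated

No (1 violations)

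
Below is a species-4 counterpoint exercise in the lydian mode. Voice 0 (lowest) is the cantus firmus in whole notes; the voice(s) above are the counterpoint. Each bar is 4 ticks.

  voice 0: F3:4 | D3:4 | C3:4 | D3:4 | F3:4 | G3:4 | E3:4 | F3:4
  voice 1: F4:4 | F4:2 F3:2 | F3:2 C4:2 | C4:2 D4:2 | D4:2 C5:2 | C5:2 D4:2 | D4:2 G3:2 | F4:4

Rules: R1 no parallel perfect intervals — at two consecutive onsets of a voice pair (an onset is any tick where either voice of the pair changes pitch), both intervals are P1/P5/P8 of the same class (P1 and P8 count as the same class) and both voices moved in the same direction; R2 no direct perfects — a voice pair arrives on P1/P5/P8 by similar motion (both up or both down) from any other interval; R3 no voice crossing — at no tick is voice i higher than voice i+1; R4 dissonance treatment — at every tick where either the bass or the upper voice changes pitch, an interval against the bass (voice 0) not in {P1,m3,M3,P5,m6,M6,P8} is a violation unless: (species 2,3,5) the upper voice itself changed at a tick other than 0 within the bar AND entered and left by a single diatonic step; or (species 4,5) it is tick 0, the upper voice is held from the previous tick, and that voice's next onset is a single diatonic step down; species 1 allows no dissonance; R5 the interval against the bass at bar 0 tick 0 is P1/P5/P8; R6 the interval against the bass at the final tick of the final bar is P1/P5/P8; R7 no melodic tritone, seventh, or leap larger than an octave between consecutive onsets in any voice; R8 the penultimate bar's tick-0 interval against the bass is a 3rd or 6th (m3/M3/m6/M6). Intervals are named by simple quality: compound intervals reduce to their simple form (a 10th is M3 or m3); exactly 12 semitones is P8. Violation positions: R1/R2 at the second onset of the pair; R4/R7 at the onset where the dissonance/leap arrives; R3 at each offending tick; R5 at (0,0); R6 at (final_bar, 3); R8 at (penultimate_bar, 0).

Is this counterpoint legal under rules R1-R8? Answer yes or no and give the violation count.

bar 0: v0=F3 v1=F4 (P8)
bar 1: v0=D3 v1=F4 (m3)
bar 2: v0=C3 v1=F3 (P4)
bar 3: v0=D3 v1=C4 (m7)
bar 4: v0=F3 v1=D4 (M6)
bar 5: v0=G3 v1=C5 (P4)
bar 6: v0=E3 v1=D4 (m7)
bar 7: v0=F3 v1=F4 (P8)
  R4 @ bar2.0: C3/F3 P4 untreated
  R4 @ bar3.0: D3/C4 m7 untreated
  R7 @ bar4.2: D4->C5 leap 10st
  R4 @ bar5.0: G3/C5 P4 untreated
  R7 @ bar5.2: C5->D4 leap 10st
  R4 @ bar6.0: E3/D4 m7 untreated
  R8 @ bar6.0: penult m7 not 3rd/6th
  R2 @ bar7.0: E3/G3 m3 -> F3/F4 P8 similar
  R7 @ bar7.0: G3->F4 leap 10st

No (9 violations)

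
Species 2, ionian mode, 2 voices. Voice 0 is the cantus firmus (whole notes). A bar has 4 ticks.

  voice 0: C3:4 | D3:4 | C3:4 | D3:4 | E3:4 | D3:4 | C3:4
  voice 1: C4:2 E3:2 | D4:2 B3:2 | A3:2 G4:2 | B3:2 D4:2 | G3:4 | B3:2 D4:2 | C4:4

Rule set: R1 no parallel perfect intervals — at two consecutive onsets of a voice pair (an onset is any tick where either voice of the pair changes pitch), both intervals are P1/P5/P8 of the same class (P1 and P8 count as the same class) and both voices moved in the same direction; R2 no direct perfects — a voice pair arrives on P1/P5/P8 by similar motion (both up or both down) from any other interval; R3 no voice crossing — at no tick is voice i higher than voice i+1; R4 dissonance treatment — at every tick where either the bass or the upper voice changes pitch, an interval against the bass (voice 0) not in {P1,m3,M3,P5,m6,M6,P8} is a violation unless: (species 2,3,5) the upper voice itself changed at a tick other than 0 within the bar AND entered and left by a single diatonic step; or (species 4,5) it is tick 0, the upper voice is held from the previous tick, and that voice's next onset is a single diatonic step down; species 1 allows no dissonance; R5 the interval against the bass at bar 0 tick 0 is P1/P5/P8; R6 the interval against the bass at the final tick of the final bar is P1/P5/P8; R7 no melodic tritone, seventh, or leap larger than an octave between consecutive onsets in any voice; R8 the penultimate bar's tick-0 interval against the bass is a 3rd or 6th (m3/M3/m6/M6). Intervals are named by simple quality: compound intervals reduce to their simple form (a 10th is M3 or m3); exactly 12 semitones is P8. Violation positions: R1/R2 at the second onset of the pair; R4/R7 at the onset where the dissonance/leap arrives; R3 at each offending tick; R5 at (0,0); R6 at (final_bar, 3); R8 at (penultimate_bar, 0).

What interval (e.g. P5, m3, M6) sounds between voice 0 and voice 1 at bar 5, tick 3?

voice 0=D3 voice 1=D4 -> P8

P8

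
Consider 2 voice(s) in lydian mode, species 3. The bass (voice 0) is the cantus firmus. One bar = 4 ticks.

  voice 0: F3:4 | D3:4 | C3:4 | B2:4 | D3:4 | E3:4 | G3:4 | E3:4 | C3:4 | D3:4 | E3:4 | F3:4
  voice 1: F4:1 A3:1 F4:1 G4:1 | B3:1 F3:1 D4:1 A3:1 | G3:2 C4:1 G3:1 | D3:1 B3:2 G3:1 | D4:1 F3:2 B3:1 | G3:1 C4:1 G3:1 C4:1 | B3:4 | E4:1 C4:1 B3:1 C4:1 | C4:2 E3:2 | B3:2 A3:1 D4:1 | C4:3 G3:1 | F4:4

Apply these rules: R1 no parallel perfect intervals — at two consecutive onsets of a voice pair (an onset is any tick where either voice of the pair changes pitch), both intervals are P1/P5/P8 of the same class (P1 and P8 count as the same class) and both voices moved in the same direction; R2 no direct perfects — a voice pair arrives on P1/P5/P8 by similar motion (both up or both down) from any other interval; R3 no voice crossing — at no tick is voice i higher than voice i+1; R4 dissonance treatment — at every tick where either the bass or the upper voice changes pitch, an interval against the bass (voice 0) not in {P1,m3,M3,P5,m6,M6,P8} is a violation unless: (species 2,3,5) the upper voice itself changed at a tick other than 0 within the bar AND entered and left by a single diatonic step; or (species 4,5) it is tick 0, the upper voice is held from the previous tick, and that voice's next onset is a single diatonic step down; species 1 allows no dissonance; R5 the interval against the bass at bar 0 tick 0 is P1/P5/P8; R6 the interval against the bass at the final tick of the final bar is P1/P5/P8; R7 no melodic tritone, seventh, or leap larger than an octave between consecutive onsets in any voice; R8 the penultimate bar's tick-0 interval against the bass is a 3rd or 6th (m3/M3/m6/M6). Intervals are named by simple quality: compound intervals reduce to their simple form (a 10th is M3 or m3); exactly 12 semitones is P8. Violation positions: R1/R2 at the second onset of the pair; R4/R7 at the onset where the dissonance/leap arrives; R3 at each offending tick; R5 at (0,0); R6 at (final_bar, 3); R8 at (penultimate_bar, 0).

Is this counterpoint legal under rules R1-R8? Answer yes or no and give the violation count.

bar 0: v0=F3 v1=F4 (P8)
bar 1: v0=D3 v1=B3 (M6)
bar 2: v0=C3 v1=G3 (P5)
bar 3: v0=B2 v1=D3 (m3)
bar 4: v0=D3 v1=D4 (P8)
bar 5: v0=E3 v1=G3 (m3)
bar 6: v0=G3 v1=B3 (M3)
bar 7: v0=E3 v1=E4 (P8)
bar 8: v0=C3 v1=C4 (P8)
bar 9: v0=D3 v1=B3 (M6)
bar 10: v0=E3 v1=C4 (m6)
bar 11: v0=F3 v1=F4 (P8)
  R4 @ bar0.3: F3/G4 M2 untreated
  R7 @ bar1.1: B3->F3 leap 6st
  R1 @ bar2.0: D3/A3 P5 -> C3/G3 P5 similar
  R2 @ bar4.0: B2/G3 m6 -> D3/D4 P8 similar
  R7 @ bar4.3: F3->B3 leap 6st
  R2 @ bar11.0: E3/G3 m3 -> F3/F4 P8 similar
  R7 @ bar11.0: G3->F4 leap 10st

No (7 violations)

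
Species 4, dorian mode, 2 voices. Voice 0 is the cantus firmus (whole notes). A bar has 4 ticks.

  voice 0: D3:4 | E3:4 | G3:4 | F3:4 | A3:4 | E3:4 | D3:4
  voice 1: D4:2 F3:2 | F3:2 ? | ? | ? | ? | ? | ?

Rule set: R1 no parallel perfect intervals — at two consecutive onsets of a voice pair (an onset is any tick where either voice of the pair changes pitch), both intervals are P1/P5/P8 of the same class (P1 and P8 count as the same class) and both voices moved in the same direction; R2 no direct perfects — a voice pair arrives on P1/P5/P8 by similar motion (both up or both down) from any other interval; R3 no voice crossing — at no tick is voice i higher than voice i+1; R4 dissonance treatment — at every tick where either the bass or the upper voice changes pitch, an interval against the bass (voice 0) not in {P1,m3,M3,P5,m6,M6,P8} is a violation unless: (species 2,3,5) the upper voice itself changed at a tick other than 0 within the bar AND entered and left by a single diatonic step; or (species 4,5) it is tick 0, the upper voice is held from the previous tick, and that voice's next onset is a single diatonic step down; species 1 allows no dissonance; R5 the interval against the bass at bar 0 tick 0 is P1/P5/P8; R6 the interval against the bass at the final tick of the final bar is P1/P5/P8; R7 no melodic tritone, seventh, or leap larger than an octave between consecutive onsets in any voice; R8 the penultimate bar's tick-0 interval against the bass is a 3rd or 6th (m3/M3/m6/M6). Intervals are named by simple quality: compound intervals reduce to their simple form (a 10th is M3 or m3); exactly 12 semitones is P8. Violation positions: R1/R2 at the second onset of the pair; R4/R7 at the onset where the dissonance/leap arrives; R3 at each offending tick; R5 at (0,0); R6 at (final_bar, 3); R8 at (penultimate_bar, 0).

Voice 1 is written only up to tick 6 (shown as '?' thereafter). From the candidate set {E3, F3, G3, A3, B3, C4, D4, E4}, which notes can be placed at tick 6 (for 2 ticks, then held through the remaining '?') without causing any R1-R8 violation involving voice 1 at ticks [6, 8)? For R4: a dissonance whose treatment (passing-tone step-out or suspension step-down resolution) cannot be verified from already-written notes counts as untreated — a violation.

E3: legal
F3: legal
G3: legal
A3: violates R4
B3: violates R7
C4: legal
D4: violates R4
E4: violates R7

{C4, E3, F3, G3}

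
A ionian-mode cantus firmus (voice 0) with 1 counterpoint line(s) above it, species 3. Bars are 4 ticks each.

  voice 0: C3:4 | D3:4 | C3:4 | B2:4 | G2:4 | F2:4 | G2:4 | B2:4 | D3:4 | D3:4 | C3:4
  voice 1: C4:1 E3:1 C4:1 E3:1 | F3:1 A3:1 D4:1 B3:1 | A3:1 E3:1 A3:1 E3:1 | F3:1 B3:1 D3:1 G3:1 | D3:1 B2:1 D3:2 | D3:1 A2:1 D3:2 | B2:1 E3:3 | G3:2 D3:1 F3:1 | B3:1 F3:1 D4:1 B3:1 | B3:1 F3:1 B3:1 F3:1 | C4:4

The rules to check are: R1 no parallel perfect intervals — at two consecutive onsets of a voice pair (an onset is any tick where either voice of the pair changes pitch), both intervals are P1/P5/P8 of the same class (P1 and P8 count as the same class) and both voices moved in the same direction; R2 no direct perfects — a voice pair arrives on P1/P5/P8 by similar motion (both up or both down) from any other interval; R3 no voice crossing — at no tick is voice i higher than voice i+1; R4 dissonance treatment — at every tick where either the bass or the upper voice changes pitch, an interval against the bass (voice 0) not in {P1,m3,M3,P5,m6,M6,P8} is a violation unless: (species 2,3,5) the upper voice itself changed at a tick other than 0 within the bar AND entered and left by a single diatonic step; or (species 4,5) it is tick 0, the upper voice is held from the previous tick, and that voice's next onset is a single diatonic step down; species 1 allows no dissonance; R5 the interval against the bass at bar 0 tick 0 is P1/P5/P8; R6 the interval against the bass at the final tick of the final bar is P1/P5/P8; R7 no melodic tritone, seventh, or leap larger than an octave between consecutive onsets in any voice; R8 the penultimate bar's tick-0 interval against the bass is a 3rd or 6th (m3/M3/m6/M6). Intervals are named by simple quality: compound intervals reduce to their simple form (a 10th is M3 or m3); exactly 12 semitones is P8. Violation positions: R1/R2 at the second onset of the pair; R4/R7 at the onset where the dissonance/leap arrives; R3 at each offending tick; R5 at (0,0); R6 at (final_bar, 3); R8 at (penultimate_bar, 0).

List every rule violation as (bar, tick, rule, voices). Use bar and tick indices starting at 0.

bar 0: v0=C3 v1=C4 downbeat P8
bar 1: v0=D3 v1=F3 downbeat m3
bar 2: v0=C3 v1=A3 downbeat M6
bar 3: v0=B2 v1=F3 downbeat TT
bar 4: v0=G2 v1=D3 downbeat P5
bar 5: v0=F2 v1=D3 downbeat M6
bar 6: v0=G2 v1=B2 downbeat M3
bar 7: v0=B2 v1=G3 downbeat m6
bar 8: v0=D3 v1=B3 downbeat M6
bar 9: v0=D3 v1=B3 downbeat M6
bar 10: v0=C3 v1=C4 downbeat P8
  -> R4 @ bar 3 tick 0 v(0, 1): B2/F3 TT untreated
  -> R7 @ bar 3 tick 1 v(1,): F3->B3 leap 6st
  -> R2 @ bar 4 tick 0 v(0, 1): B2/G3 m6 -> G2/D3 P5 similar
  -> R4 @ bar 7 tick 3 v(0, 1): B2/F3 TT untreated
  -> R7 @ bar 8 tick 0 v(1,): F3->B3 leap 6st
  -> R7 @ bar 8 tick 1 v(1,): B3->F3 leap 6st
  -> R7 @ bar 9 tick 1 v(1,): B3->F3 leap 6st
  -> R7 @ bar 9 tick 2 v(1,): F3->B3 leap 6st
  -> R7 @ bar 9 tick 3 v(1,): B3->F3 leap 6st

(3, 0, R4, (0, 1))
(3, 1, R7, (1,))
(4, 0, R2, (0, 1))
(7, 3, R4, (0, 1))
(8, 0, R7, (1,))
(8, 1, R7, (1,))
(9, 1, R7, (1,))
(9, 2, R7, (1,))
(9, 3, R7, (1,))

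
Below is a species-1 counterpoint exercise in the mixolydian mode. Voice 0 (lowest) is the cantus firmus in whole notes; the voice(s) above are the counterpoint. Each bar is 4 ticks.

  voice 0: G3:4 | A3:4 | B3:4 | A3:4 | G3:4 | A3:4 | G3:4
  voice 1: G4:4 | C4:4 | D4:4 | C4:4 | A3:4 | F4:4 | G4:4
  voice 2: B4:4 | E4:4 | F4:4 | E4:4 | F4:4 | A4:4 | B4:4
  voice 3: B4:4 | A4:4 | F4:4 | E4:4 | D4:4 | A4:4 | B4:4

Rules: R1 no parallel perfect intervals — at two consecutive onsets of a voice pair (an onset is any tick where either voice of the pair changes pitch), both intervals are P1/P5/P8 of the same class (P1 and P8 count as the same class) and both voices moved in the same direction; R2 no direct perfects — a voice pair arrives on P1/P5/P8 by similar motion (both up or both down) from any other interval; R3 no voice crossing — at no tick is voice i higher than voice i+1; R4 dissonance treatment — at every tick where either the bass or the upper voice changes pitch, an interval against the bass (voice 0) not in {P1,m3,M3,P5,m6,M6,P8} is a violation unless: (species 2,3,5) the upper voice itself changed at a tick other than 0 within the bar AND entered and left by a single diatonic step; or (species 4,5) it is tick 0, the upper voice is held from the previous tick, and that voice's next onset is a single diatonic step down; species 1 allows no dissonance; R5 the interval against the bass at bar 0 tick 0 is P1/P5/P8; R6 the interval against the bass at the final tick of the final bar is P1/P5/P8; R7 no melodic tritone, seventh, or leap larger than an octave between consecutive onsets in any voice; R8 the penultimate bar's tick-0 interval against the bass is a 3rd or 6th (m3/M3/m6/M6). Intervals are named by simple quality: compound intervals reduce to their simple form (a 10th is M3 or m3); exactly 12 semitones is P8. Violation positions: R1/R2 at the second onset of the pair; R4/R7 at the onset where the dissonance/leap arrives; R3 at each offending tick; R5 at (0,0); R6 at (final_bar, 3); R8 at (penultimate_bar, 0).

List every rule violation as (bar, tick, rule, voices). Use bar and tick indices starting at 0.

bar 0: v0=G3 v1=G4 v2=B4 v3=B4 downbeat M3
bar 1: v0=A3 v1=C4 v2=E4 v3=A4 downbeat P8
bar 2: v0=B3 v1=D4 v2=F4 v3=F4 downbeat TT
bar 3: v0=A3 v1=C4 v2=E4 v3=E4 downbeat P5
bar 4: v0=G3 v1=A3 v2=F4 v3=D4 downbeat P5
bar 5: v0=A3 v1=F4 v2=A4 v3=A4 downbeat P8
bar 6: v0=G3 v1=G4 v2=B4 v3=B4 downbeat M3
  -> R5 @ bar 0 tick 0 v(0, 2): opens on M3
  -> R5 @ bar 0 tick 0 v(0, 3): opens on M3
  -> R4 @ bar 2 tick 0 v(0, 2): B3/F4 TT untreated
  -> R4 @ bar 2 tick 0 v(0, 3): B3/F4 TT untreated
  -> R1 @ bar 3 tick 0 v(2, 3): F4/F4 P1 -> E4/E4 P1 similar
  -> R2 @ bar 3 tick 0 v(0, 2): B3/F4 TT -> A3/E4 P5 similar
  -> R2 @ bar 3 tick 0 v(0, 3): B3/F4 TT -> A3/E4 P5 similar
  -> R1 @ bar 4 tick 0 v(0, 3): A3/E4 P5 -> G3/D4 P5 similar
  -> R3 @ bar 4 tick 0 v(2, 3): F4 above D4
  -> R4 @ bar 4 tick 0 v(0, 1): G3/A3 M2 untreated
  -> R4 @ bar 4 tick 0 v(0, 2): G3/F4 m7 untreated
  -> R3 @ bar 4 tick 1 v(2, 3): F4 above D4
  -> R3 @ bar 4 tick 2 v(2, 3): F4 above D4
  -> R3 @ bar 4 tick 3 v(2, 3): F4 above D4
  -> R2 @ bar 5 tick 0 v(0, 2): G3/F4 m7 -> A3/A4 P8 similar
  -> R2 @ bar 5 tick 0 v(0, 3): G3/D4 P5 -> A3/A4 P8 similar
  -> R2 @ bar 5 tick 0 v(2, 3): F4/D4 m3 -> A4/A4 P1 similar
  -> R8 @ bar 5 tick 0 v(0, 2): penult P8 not 3rd/6th
  -> R8 @ bar 5 tick 0 v(0, 3): penult P8 not 3rd/6th
  -> R1 @ bar 6 tick 0 v(2, 3): A4/A4 P1 -> B4/B4 P1 similar
  -> R6 @ bar 6 tick 3 v(0, 2): closes on M3
  -> R6 @ bar 6 tick 3 v(0, 3): closes on M3

(0, 0, R5, (0, 2))
(0, 0, R5, (0, 3))
(2, 0, R4, (0, 2))
(2, 0, R4, (0, 3))
(3, 0, R1, (2, 3))
(3, 0, R2, (0, 2))
(3, 0, R2, (0, 3))
(4, 0, R1, (0, 3))
(4, 0, R3, (2, 3))
(4, 0, R4, (0, 1))
(4, 0, R4, (0, 2))
(4, 1, R3, (2, 3))
(4, 2, R3, (2, 3))
(4, 3, R3, (2, 3))
(5, 0, R2, (0, 2))
(5, 0, R2, (0, 3))
(5, 0, R2, (2, 3))
(5, 0, R8, (0, 2))
(5, 0, R8, (0, 3))
(6, 0, R1, (2, 3))
(6, 3, R6, (0, 2))
(6, 3, R6, (0, 3))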